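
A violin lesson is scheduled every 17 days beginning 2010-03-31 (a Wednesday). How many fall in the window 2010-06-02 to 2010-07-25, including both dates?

3

Occurrences land 17·i days after 2010-03-31 for i = 0, 1, 2, …
2010-06-02 is 63 days after the start; 63 ÷ 17 = 3 remainder 12; since the remainder is 12, round up to i = 4. First occurrence in the window: #5 on 2010-06-07 (4×17 = 68 days in).
2010-07-25 is 116 days after the start; 116 ÷ 17 = 6 remainder 14. Last occurrence in the window: #7 on 2010-07-11.
Occurrences #5 through #7: 3 in total.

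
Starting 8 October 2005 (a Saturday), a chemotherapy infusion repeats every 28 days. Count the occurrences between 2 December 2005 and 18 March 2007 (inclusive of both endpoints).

17

Occurrences land 28·i days after 8 October 2005 for i = 0, 1, 2, …
2 December 2005 is 55 days after the start; 55 ÷ 28 = 1 remainder 27; since the remainder is 27, round up to i = 2. First occurrence in the window: #3 on 3 December 2005 (2×28 = 56 days in).
18 March 2007 is 526 days after the start; 526 ÷ 28 = 18 remainder 22. Last occurrence in the window: #19 on 24 February 2007.
Occurrences #3 through #19: 17 in total.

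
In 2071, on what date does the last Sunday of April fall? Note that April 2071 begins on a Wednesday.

April 26, 2071

April 2071 begins on a Wednesday, so the first Sunday is April 5 (4 days later).
April 2071 has 30 days. Adding weeks: 5, 12, 19, 26 — the last one ≤ 30 is the 26th.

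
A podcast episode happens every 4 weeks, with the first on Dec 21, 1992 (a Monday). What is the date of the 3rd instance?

Feb 15, 1993

The 3rd occurrence is 2 intervals after the first: 2 × 28 = 56 days after Dec 21, 1992.
Dec has 31 days — 10 days to the end of Dec leaves 46.
Jan has 31 days (15 left).
15 days into Feb → Feb 15, 1993.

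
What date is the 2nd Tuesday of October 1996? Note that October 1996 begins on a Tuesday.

8 October 1996

October 1996 begins on a Tuesday, so the first Tuesday is October 1.
The 2nd Tuesday is 1 weeks later: 1 + 7 = 8.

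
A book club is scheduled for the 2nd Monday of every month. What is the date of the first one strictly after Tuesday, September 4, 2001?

September 10, 2001

September 2001 starts on a Saturday; its first Monday is the 3rd, so the 2nd Monday is the 10th — September 10, 2001.
September 10, 2001 is after September 4, 2001, so that is the next one.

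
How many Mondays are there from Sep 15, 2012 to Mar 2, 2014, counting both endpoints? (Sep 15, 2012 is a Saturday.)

76

Sep 15, 2012 is a Saturday; the first Monday on or after it is Sep 17, 2012 (2 days later).
From Sep 17, 2012 to Mar 2, 2014: 105 + 365 + 61 = 531 days (rest of 2012, 2013, to Mar 2, 2014 in 2014).
531 ÷ 7 = 75 full weeks with remainder 6, so 75 more Mondays after the first → 76.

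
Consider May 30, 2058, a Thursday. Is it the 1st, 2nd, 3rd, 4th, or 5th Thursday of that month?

5th

Day 30 falls in week ⌈30/7⌉ of the month.
Days 1–7 hold the 1st Thursday, 8–14 the 2nd, 15–21 the 3rd, 22–28 the 4th, 29–31 the 5th.
30 is in the range for the 5th.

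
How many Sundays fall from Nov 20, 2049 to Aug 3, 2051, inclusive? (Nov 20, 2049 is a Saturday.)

89

Nov 20, 2049 is a Saturday; the first Sunday on or after it is Nov 21, 2049 (1 day later).
From Nov 21, 2049 to Aug 3, 2051: 40 + 365 + 215 = 620 days (rest of 2049, 2050, to Aug 3, 2051 in 2051).
620 ÷ 7 = 88 full weeks with remainder 4, so 88 more Sundays after the first → 89.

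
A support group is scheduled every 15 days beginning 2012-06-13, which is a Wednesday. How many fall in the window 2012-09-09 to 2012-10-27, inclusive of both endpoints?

Occurrences land 15·i days after 2012-06-13 for i = 0, 1, 2, …
2012-09-09 is 88 days after the start; 88 ÷ 15 = 5 remainder 13; since the remainder is 13, round up to i = 6. First occurrence in the window: #7 on 2012-09-11 (6×15 = 90 days in).
2012-10-27 is 136 days after the start; 136 ÷ 15 = 9 remainder 1. Last occurrence in the window: #10 on 2012-10-26.
Occurrences #7 through #10: 4 in total.

4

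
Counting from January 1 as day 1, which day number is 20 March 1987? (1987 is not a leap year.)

79

Days in months before March: 31 + 28 = 59.
Plus 20 days into March → day 79.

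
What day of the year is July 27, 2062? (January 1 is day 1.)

Days in months before July: 31 + 28 + 31 + 30 + 31 + 30 = 181.
Plus 27 days into July → day 208.

208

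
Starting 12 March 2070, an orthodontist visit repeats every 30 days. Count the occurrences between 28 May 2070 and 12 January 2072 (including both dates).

Occurrences land 30·i days after 12 March 2070 for i = 0, 1, 2, …
28 May 2070 is 77 days after the start; 77 ÷ 30 = 2 remainder 17; since the remainder is 17, round up to i = 3. First occurrence in the window: #4 on 10 June 2070 (3×30 = 90 days in).
12 January 2072 is 671 days after the start; 671 ÷ 30 = 22 remainder 11. Last occurrence in the window: #23 on 1 January 2072.
Occurrences #4 through #23: 20 in total.

20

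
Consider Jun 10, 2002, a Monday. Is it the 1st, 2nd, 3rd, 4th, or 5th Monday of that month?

2nd

Day 10 falls in week ⌈10/7⌉ of the month.
Days 1–7 hold the 1st Monday, 8–14 the 2nd, 15–21 the 3rd, 22–28 the 4th, 29–31 the 5th.
10 is in the range for the 2nd.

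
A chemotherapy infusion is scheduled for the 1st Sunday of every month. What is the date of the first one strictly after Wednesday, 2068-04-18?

2068-05-06

April 2068 starts on a Sunday, so its 1st Sunday is 2068-04-01.
That is not after 2068-04-18, so look at May 2068.
May 2068 starts on a Tuesday, so its 1st Sunday is 2068-05-06 (5 days in).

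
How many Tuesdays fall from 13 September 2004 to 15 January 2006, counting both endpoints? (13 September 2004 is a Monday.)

13 September 2004 is a Monday; the first Tuesday on or after it is 14 September 2004 (1 day later).
From 14 September 2004 to 15 January 2006: 108 + 365 + 15 = 488 days (rest of 2004, 2005, to 15 January 2006 in 2006).
488 ÷ 7 = 69 full weeks with remainder 5, so 69 more Tuesdays after the first → 70.

70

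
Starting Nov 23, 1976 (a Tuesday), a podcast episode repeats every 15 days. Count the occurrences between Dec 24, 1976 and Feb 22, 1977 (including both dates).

4

Occurrences land 15·i days after Nov 23, 1976 for i = 0, 1, 2, …
Dec 24, 1976 is 31 days after the start; 31 ÷ 15 = 2 remainder 1; since the remainder is 1, round up to i = 3. First occurrence in the window: #4 on Jan 7, 1977 (3×15 = 45 days in).
Feb 22, 1977 is 91 days after the start; 91 ÷ 15 = 6 remainder 1. Last occurrence in the window: #7 on Feb 21, 1977.
Occurrences #4 through #7: 4 in total.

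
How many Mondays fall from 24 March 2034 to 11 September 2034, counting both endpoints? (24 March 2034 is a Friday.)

24 March 2034 is a Friday; the first Monday on or after it is 27 March 2034 (3 days later).
From 27 March 2034 to 11 September 2034: 4 + 30 + 31 + 30 + 31 + 31 + 11 = 168 days (rest of March, April, May, June, July, August, September).
168 ÷ 7 = 24 full weeks with remainder 0, so 24 more Mondays after the first → 25.

25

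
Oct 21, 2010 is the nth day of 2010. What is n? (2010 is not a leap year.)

Days in months before Oct: 31 + 28 + 31 + 30 + 31 + 30 + 31 + 31 + 30 = 273.
Plus 21 days into Oct → day 294.

294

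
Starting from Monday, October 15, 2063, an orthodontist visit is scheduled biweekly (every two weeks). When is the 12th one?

The 12th occurrence is 11 intervals after the first: 11 × 14 = 154 days after October 15, 2063.
October has 31 days — 16 days to the end of October leaves 138.
November has 30 days (108 left).
December has 31 days (77 left).
January has 31 days (46 left).
February has 29 days (17 left).
17 days into March → March 17, 2064.

March 17, 2064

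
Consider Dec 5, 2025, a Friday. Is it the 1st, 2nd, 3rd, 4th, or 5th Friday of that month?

1st

Day 5 falls in week ⌈5/7⌉ of the month.
Days 1–7 hold the 1st Friday, 8–14 the 2nd, 15–21 the 3rd, 22–28 the 4th, 29–31 the 5th.
5 is in the range for the 1st.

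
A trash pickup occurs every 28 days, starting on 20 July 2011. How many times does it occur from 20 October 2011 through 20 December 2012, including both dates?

Occurrences land 28·i days after 20 July 2011 for i = 0, 1, 2, …
20 October 2011 is 92 days after the start; 92 ÷ 28 = 3 remainder 8; since the remainder is 8, round up to i = 4. First occurrence in the window: #5 on 9 November 2011 (4×28 = 112 days in).
20 December 2012 is 519 days after the start; 519 ÷ 28 = 18 remainder 15. Last occurrence in the window: #19 on 5 December 2012.
Occurrences #5 through #19: 15 in total.

15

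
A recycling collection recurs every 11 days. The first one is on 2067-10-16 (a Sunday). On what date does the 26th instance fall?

2068-07-17

The 26th occurrence is 25 intervals after the first: 25 × 11 = 275 days after 2067-10-16.
October has 31 days — 15 days to the end of October leaves 260.
November has 30 days (230 left).
December has 31 days (199 left).
January has 31 days (168 left).
February has 29 days (139 left).
March has 31 days (108 left).
April has 30 days (78 left).
May has 31 days (47 left).
June has 30 days (17 left).
17 days into July → 2068-07-17.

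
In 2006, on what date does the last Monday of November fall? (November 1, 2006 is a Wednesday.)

27 November 2006

November 2006 begins on a Wednesday, so the first Monday is November 6 (5 days later).
November 2006 has 30 days. Adding weeks: 6, 13, 20, 27 — the last one ≤ 30 is the 27th.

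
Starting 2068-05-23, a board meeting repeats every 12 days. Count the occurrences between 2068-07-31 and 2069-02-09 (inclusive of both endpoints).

Occurrences land 12·i days after 2068-05-23 for i = 0, 1, 2, …
2068-07-31 is 69 days after the start; 69 ÷ 12 = 5 remainder 9; since the remainder is 9, round up to i = 6. First occurrence in the window: #7 on 2068-08-03 (6×12 = 72 days in).
2069-02-09 is 262 days after the start; 262 ÷ 12 = 21 remainder 10. Last occurrence in the window: #22 on 2069-01-30.
Occurrences #7 through #22: 16 in total.

16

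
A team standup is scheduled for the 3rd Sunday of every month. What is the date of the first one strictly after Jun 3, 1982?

Jun 20, 1982

Jun 1982 starts on a Tuesday; its first Sunday is the 6th, so the 3rd Sunday is the 20th — Jun 20, 1982.
Jun 20, 1982 is after Jun 3, 1982, so that is the next one.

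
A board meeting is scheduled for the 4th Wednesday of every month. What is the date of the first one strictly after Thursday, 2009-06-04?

2009-06-24

June 2009 starts on a Monday; its first Wednesday is the 3rd, so the 4th Wednesday is the 24th — 2009-06-24.
2009-06-24 is after 2009-06-04, so that is the next one.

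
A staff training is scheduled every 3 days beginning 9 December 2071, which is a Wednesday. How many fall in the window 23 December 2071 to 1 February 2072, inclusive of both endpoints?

14

Occurrences land 3·i days after 9 December 2071 for i = 0, 1, 2, …
23 December 2071 is 14 days after the start; 14 ÷ 3 = 4 remainder 2; since the remainder is 2, round up to i = 5. First occurrence in the window: #6 on 24 December 2071 (5×3 = 15 days in).
1 February 2072 is 54 days after the start; 54 ÷ 3 = 18 remainder 0. Last occurrence in the window: #19 on 1 February 2072.
Occurrences #6 through #19: 14 in total.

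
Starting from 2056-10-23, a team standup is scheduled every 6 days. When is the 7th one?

The 7th occurrence is 6 intervals after the first: 6 × 6 = 36 days after 2056-10-23.
October has 31 days — 8 days to the end of October leaves 28.
28 days into November → 2056-11-28.

2056-11-28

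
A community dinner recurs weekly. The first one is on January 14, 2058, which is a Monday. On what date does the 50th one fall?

The 50th occurrence is 49 intervals after the first: 49 × 7 = 343 days after January 14, 2058.
January has 31 days — 17 days to the end of January leaves 326.
February has 28 days (298 left).
March has 31 days (267 left).
April has 30 days (237 left).
May has 31 days (206 left).
June has 30 days (176 left).
July has 31 days (145 left).
August has 31 days (114 left).
September has 30 days (84 left).
October has 31 days (53 left).
November has 30 days (23 left).
23 days into December → December 23, 2058.

December 23, 2058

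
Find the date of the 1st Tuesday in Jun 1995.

Jun 1995 begins on a Thursday, so the first Tuesday is Jun 6 (5 days later).

Jun 6, 1995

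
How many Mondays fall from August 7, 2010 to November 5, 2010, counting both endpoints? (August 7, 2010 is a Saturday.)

August 7, 2010 is a Saturday; the first Monday on or after it is August 9, 2010 (2 days later).
From August 9, 2010 to November 5, 2010: 22 + 30 + 31 + 5 = 88 days (rest of August, September, October, November).
88 ÷ 7 = 12 full weeks with remainder 4, so 12 more Mondays after the first → 13.

13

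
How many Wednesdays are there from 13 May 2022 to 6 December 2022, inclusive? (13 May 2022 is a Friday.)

13 May 2022 is a Friday; the first Wednesday on or after it is 18 May 2022 (5 days later).
From 18 May 2022 to 6 December 2022: 13 + 30 + 31 + 31 + 30 + 31 + 30 + 6 = 202 days (rest of May, June, July, August, September, October, November, December).
202 ÷ 7 = 28 full weeks with remainder 6, so 28 more Wednesdays after the first → 29.

29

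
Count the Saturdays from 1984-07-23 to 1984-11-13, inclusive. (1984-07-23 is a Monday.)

16

1984-07-23 is a Monday; the first Saturday on or after it is 1984-07-28 (5 days later).
From 1984-07-28 to 1984-11-13: 3 + 31 + 30 + 31 + 13 = 108 days (rest of July, August, September, October, November).
108 ÷ 7 = 15 full weeks with remainder 3, so 15 more Saturdays after the first → 16.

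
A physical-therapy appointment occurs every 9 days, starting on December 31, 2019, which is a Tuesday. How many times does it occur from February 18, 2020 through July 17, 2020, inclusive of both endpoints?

17

Occurrences land 9·i days after December 31, 2019 for i = 0, 1, 2, …
February 18, 2020 is 49 days after the start; 49 ÷ 9 = 5 remainder 4; since the remainder is 4, round up to i = 6. First occurrence in the window: #7 on February 23, 2020 (6×9 = 54 days in).
July 17, 2020 is 199 days after the start; 199 ÷ 9 = 22 remainder 1. Last occurrence in the window: #23 on July 16, 2020.
Occurrences #7 through #23: 17 in total.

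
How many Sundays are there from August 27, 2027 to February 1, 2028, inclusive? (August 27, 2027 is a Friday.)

23

August 27, 2027 is a Friday; the first Sunday on or after it is August 29, 2027 (2 days later).
From August 29, 2027 to February 1, 2028: 2 + 30 + 31 + 30 + 31 + 31 + 1 = 156 days (rest of August, September, October, November, December, January, February).
156 ÷ 7 = 22 full weeks with remainder 2, so 22 more Sundays after the first → 23.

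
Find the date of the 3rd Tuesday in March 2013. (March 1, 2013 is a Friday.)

March 2013 begins on a Friday, so the first Tuesday is March 5 (4 days later).
The 3rd Tuesday is 2 weeks later: 5 + 14 = 19.

19 March 2013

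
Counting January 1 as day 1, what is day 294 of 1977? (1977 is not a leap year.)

Jan has 31 days (294 − 31 = 263 remain).
Feb has 28 days (263 − 28 = 235 remain).
Mar has 31 days (235 − 31 = 204 remain).
Apr has 30 days (204 − 30 = 174 remain).
May has 31 days (174 − 31 = 143 remain).
Jun has 30 days (143 − 30 = 113 remain).
Jul has 31 days (113 − 31 = 82 remain).
Aug has 31 days (82 − 31 = 51 remain).
Sep has 30 days (51 − 30 = 21 remain).
21 into Oct → Oct 21.

Oct 21, 1977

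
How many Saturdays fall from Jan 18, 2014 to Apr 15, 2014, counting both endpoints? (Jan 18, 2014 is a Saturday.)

Jan 18, 2014 is a Saturday; the first Saturday on or after it is Jan 18, 2014.
From Jan 18, 2014 to Apr 15, 2014: 13 + 28 + 31 + 15 = 87 days (rest of Jan, Feb, Mar, Apr).
87 ÷ 7 = 12 full weeks with remainder 3, so 12 more Saturdays after the first → 13.

13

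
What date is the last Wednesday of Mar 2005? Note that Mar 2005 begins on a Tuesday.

Mar 2005 begins on a Tuesday, so the first Wednesday is Mar 2 (1 day later).
Mar 2005 has 31 days. Adding weeks: 2, 9, 16, 23, 30 — the last one ≤ 31 is the 30th.

Mar 30, 2005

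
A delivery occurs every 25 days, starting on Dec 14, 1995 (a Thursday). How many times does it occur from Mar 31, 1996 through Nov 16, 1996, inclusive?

9

Occurrences land 25·i days after Dec 14, 1995 for i = 0, 1, 2, …
Mar 31, 1996 is 108 days after the start; 108 ÷ 25 = 4 remainder 8; since the remainder is 8, round up to i = 5. First occurrence in the window: #6 on Apr 17, 1996 (5×25 = 125 days in).
Nov 16, 1996 is 338 days after the start; 338 ÷ 25 = 13 remainder 13. Last occurrence in the window: #14 on Nov 3, 1996.
Occurrences #6 through #14: 9 in total.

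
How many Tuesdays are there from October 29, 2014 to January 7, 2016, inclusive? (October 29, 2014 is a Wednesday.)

October 29, 2014 is a Wednesday; the first Tuesday on or after it is November 4, 2014 (6 days later).
From November 4, 2014 to January 7, 2016: 57 + 365 + 7 = 429 days (rest of 2014, 2015, to January 7, 2016 in 2016).
429 ÷ 7 = 61 full weeks with remainder 2, so 61 more Tuesdays after the first → 62.

62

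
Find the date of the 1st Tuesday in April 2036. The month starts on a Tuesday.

2036-04-01

April 2036 begins on a Tuesday, so the first Tuesday is April 1.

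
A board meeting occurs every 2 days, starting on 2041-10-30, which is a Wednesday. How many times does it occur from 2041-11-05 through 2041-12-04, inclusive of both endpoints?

Occurrences land 2·i days after 2041-10-30 for i = 0, 1, 2, …
2041-11-05 is 6 days after the start; 6 ÷ 2 = 3 remainder 0. First occurrence in the window: #4 on 2041-11-05 (3×2 = 6 days in).
2041-12-04 is 35 days after the start; 35 ÷ 2 = 17 remainder 1. Last occurrence in the window: #18 on 2041-12-03.
Occurrences #4 through #18: 15 in total.

15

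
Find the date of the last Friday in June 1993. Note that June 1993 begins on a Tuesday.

June 1993 begins on a Tuesday, so the first Friday is June 4 (3 days later).
June 1993 has 30 days. Adding weeks: 4, 11, 18, 25 — the last one ≤ 30 is the 25th.

25 June 1993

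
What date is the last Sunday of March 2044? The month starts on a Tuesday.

March 2044 begins on a Tuesday, so the first Sunday is March 6 (5 days later).
March 2044 has 31 days. Adding weeks: 6, 13, 20, 27 — the last one ≤ 31 is the 27th.

2044-03-27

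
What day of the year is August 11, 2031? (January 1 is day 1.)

223

Days in months before August: 31 + 28 + 31 + 30 + 31 + 30 + 31 = 212.
Plus 11 days into August → day 223.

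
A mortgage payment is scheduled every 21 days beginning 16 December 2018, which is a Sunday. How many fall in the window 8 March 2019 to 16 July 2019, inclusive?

Occurrences land 21·i days after 16 December 2018 for i = 0, 1, 2, …
8 March 2019 is 82 days after the start; 82 ÷ 21 = 3 remainder 19; since the remainder is 19, round up to i = 4. First occurrence in the window: #5 on 10 March 2019 (4×21 = 84 days in).
16 July 2019 is 212 days after the start; 212 ÷ 21 = 10 remainder 2. Last occurrence in the window: #11 on 14 July 2019.
Occurrences #5 through #11: 7 in total.

7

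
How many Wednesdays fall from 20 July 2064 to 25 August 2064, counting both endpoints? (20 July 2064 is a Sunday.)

20 July 2064 is a Sunday; the first Wednesday on or after it is 23 July 2064 (3 days later).
From 23 July 2064 to 25 August 2064: 8 + 25 = 33 days (rest of July, August).
33 ÷ 7 = 4 full weeks with remainder 5, so 4 more Wednesdays after the first → 5.

5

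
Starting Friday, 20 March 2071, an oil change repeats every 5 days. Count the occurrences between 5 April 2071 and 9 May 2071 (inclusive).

7

Occurrences land 5·i days after 20 March 2071 for i = 0, 1, 2, …
5 April 2071 is 16 days after the start; 16 ÷ 5 = 3 remainder 1; since the remainder is 1, round up to i = 4. First occurrence in the window: #5 on 9 April 2071 (4×5 = 20 days in).
9 May 2071 is 50 days after the start; 50 ÷ 5 = 10 remainder 0. Last occurrence in the window: #11 on 9 May 2071.
Occurrences #5 through #11: 7 in total.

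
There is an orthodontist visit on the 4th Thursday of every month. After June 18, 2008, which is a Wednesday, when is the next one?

June 2008 starts on a Sunday; its first Thursday is the 5th, so the 4th Thursday is the 26th — June 26, 2008.
June 26, 2008 is after June 18, 2008, so that is the next one.

June 26, 2008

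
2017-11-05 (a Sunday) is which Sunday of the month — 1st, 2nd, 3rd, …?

1st

Day 5 falls in week ⌈5/7⌉ of the month.
Days 1–7 hold the 1st Sunday, 8–14 the 2nd, 15–21 the 3rd, 22–28 the 4th, 29–31 the 5th.
5 is in the range for the 1st.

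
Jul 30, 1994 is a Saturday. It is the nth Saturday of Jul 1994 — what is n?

Day 30 falls in week ⌈30/7⌉ of the month.
Days 1–7 hold the 1st Saturday, 8–14 the 2nd, 15–21 the 3rd, 22–28 the 4th, 29–31 the 5th.
30 is in the range for the 5th.

5th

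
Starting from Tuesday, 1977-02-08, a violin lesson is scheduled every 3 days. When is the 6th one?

The 6th occurrence is 5 intervals after the first: 5 × 3 = 15 days after 1977-02-08.
15 days later is 1977-02-23.

1977-02-23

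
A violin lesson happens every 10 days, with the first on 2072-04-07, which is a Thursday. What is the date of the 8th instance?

The 8th occurrence is 7 intervals after the first: 7 × 10 = 70 days after 2072-04-07.
April has 30 days — 23 days to the end of April leaves 47.
May has 31 days (16 left).
16 days into June → 2072-06-16.

2072-06-16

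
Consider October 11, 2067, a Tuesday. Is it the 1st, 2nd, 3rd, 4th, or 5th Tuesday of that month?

Day 11 falls in week ⌈11/7⌉ of the month.
Days 1–7 hold the 1st Tuesday, 8–14 the 2nd, 15–21 the 3rd, 22–28 the 4th, 29–31 the 5th.
11 is in the range for the 2nd.

2nd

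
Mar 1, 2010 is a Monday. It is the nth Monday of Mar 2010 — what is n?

1st

Day 1 falls in week ⌈1/7⌉ of the month.
Days 1–7 hold the 1st Monday, 8–14 the 2nd, 15–21 the 3rd, 22–28 the 4th, 29–31 the 5th.
1 is in the range for the 1st.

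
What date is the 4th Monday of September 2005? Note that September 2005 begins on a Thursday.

2005-09-26

September 2005 begins on a Thursday, so the first Monday is September 5 (4 days later).
The 4th Monday is 3 weeks later: 5 + 21 = 26.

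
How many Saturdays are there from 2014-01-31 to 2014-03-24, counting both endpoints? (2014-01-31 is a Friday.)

2014-01-31 is a Friday; the first Saturday on or after it is 2014-02-01 (1 day later).
From 2014-02-01 to 2014-03-24: 27 + 24 = 51 days (rest of February, March).
51 ÷ 7 = 7 full weeks with remainder 2, so 7 more Saturdays after the first → 8.

8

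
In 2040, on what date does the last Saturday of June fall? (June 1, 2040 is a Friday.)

30 June 2040

June 2040 begins on a Friday, so the first Saturday is June 2 (1 day later).
June 2040 has 30 days. Adding weeks: 2, 9, 16, 23, 30 — the last one ≤ 30 is the 30th.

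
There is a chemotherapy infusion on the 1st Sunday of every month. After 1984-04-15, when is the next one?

April 1984 starts on a Sunday, so its 1st Sunday is 1984-04-01.
That is not after 1984-04-15, so look at May 1984.
May 1984 starts on a Tuesday, so its 1st Sunday is 1984-05-06 (5 days in).

1984-05-06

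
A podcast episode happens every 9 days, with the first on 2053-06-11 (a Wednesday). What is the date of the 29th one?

The 29th occurrence is 28 intervals after the first: 28 × 9 = 252 days after 2053-06-11.
June has 30 days — 19 days to the end of June leaves 233.
July has 31 days (202 left).
August has 31 days (171 left).
September has 30 days (141 left).
October has 31 days (110 left).
November has 30 days (80 left).
December has 31 days (49 left).
January has 31 days (18 left).
18 days into February → 2054-02-18.

2054-02-18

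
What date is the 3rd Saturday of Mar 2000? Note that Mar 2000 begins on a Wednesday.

Mar 2000 begins on a Wednesday, so the first Saturday is Mar 4 (3 days later).
The 3rd Saturday is 2 weeks later: 4 + 14 = 18.

Mar 18, 2000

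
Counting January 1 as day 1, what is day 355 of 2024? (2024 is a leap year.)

Jan has 31 days (355 − 31 = 324 remain).
Feb has 29 days (324 − 29 = 295 remain).
Mar has 31 days (295 − 31 = 264 remain).
Apr has 30 days (264 − 30 = 234 remain).
May has 31 days (234 − 31 = 203 remain).
Jun has 30 days (203 − 30 = 173 remain).
Jul has 31 days (173 − 31 = 142 remain).
Aug has 31 days (142 − 31 = 111 remain).
Sep has 30 days (111 − 30 = 81 remain).
Oct has 31 days (81 − 31 = 50 remain).
Nov has 30 days (50 − 30 = 20 remain).
20 into Dec → Dec 20.

Dec 20, 2024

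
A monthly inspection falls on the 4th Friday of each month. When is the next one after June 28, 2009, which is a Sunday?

June 2009 starts on a Monday; its first Friday is the 5th, so the 4th Friday is the 26th — June 26, 2009.
That is not after June 28, 2009, so look at July 2009.
July 2009 starts on a Wednesday; its first Friday is the 3rd, so the 4th Friday is the 24th — July 24, 2009.

July 24, 2009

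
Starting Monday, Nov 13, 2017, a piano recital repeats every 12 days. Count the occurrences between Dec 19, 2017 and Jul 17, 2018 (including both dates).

Occurrences land 12·i days after Nov 13, 2017 for i = 0, 1, 2, …
Dec 19, 2017 is 36 days after the start; 36 ÷ 12 = 3 remainder 0. First occurrence in the window: #4 on Dec 19, 2017 (3×12 = 36 days in).
Jul 17, 2018 is 246 days after the start; 246 ÷ 12 = 20 remainder 6. Last occurrence in the window: #21 on Jul 11, 2018.
Occurrences #4 through #21: 18 in total.

18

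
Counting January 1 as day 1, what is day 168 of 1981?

17 June 1981

January has 31 days (168 − 31 = 137 remain).
February has 28 days (137 − 28 = 109 remain).
March has 31 days (109 − 31 = 78 remain).
April has 30 days (78 − 30 = 48 remain).
May has 31 days (48 − 31 = 17 remain).
17 into June → June 17.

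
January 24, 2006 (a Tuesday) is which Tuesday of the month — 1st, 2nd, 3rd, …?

Day 24 falls in week ⌈24/7⌉ of the month.
Days 1–7 hold the 1st Tuesday, 8–14 the 2nd, 15–21 the 3rd, 22–28 the 4th, 29–31 the 5th.
24 is in the range for the 4th.

4th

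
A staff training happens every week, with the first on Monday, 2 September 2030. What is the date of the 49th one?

The 49th occurrence is 48 intervals after the first: 48 × 7 = 336 days after 2 September 2030.
September has 30 days — 28 days to the end of September leaves 308.
October has 31 days (277 left).
November has 30 days (247 left).
December has 31 days (216 left).
January has 31 days (185 left).
February has 28 days (157 left).
March has 31 days (126 left).
April has 30 days (96 left).
May has 31 days (65 left).
June has 30 days (35 left).
July has 31 days (4 left).
4 days into August → 4 August 2031.

4 August 2031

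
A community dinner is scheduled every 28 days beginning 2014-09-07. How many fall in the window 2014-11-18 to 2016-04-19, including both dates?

19

Occurrences land 28·i days after 2014-09-07 for i = 0, 1, 2, …
2014-11-18 is 72 days after the start; 72 ÷ 28 = 2 remainder 16; since the remainder is 16, round up to i = 3. First occurrence in the window: #4 on 2014-11-30 (3×28 = 84 days in).
2016-04-19 is 590 days after the start; 590 ÷ 28 = 21 remainder 2. Last occurrence in the window: #22 on 2016-04-17.
Occurrences #4 through #22: 19 in total.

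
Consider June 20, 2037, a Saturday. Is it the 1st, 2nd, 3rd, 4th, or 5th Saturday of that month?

3rd

Day 20 falls in week ⌈20/7⌉ of the month.
Days 1–7 hold the 1st Saturday, 8–14 the 2nd, 15–21 the 3rd, 22–28 the 4th, 29–31 the 5th.
20 is in the range for the 3rd.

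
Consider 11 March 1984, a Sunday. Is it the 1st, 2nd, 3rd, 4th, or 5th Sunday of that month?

Day 11 falls in week ⌈11/7⌉ of the month.
Days 1–7 hold the 1st Sunday, 8–14 the 2nd, 15–21 the 3rd, 22–28 the 4th, 29–31 the 5th.
11 is in the range for the 2nd.

2nd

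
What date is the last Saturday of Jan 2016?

The first Saturday of Jan 2016 is Jan 2.
Jan 2016 has 31 days. Adding weeks: 2, 9, 16, 23, 30 — the last one ≤ 31 is the 30th.

Jan 30, 2016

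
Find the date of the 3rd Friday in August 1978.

The first Friday of August 1978 is August 4.
The 3rd Friday is 2 weeks later: 4 + 14 = 18.

August 18, 1978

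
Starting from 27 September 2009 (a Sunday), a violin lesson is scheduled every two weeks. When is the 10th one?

The 10th occurrence is 9 intervals after the first: 9 × 14 = 126 days after 27 September 2009.
September has 30 days — 3 days to the end of September leaves 123.
October has 31 days (92 left).
November has 30 days (62 left).
December has 31 days (31 left).
31 days into January → 31 January 2010.

31 January 2010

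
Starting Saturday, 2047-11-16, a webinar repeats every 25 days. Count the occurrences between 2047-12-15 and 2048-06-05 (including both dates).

Occurrences land 25·i days after 2047-11-16 for i = 0, 1, 2, …
2047-12-15 is 29 days after the start; 29 ÷ 25 = 1 remainder 4; since the remainder is 4, round up to i = 2. First occurrence in the window: #3 on 2048-01-05 (2×25 = 50 days in).
2048-06-05 is 202 days after the start; 202 ÷ 25 = 8 remainder 2. Last occurrence in the window: #9 on 2048-06-03.
Occurrences #3 through #9: 7 in total.

7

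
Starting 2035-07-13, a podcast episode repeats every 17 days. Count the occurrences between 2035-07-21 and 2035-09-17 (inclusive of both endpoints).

Occurrences land 17·i days after 2035-07-13 for i = 0, 1, 2, …
2035-07-21 is 8 days after the start; 8 ÷ 17 = 0 remainder 8; since the remainder is 8, round up to i = 1. First occurrence in the window: #2 on 2035-07-30 (1×17 = 17 days in).
2035-09-17 is 66 days after the start; 66 ÷ 17 = 3 remainder 15. Last occurrence in the window: #4 on 2035-09-02.
Occurrences #2 through #4: 3 in total.

3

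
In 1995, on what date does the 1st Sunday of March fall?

March 1995 begins on a Wednesday, so the first Sunday is March 5 (4 days later).

1995-03-05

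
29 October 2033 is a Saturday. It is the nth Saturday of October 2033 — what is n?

5th

Day 29 falls in week ⌈29/7⌉ of the month.
Days 1–7 hold the 1st Saturday, 8–14 the 2nd, 15–21 the 3rd, 22–28 the 4th, 29–31 the 5th.
29 is in the range for the 5th.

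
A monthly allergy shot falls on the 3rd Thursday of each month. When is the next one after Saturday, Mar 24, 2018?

Mar 2018 starts on a Thursday; its first Thursday is the 1st, so the 3rd Thursday is the 15th — Mar 15, 2018.
That is not after Mar 24, 2018, so look at Apr 2018.
Apr 2018 starts on a Sunday; its first Thursday is the 5th, so the 3rd Thursday is the 19th — Apr 19, 2018.

Apr 19, 2018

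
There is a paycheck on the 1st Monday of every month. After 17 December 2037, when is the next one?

4 January 2038

December 2037 starts on a Tuesday, so its 1st Monday is 7 December 2037 (6 days in).
That is not after 17 December 2037, so look at January 2038.
January 2038 starts on a Friday, so its 1st Monday is 4 January 2038 (3 days in).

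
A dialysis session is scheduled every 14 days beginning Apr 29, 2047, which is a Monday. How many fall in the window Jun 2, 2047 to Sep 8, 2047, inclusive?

Occurrences land 14·i days after Apr 29, 2047 for i = 0, 1, 2, …
Jun 2, 2047 is 34 days after the start; 34 ÷ 14 = 2 remainder 6; since the remainder is 6, round up to i = 3. First occurrence in the window: #4 on Jun 10, 2047 (3×14 = 42 days in).
Sep 8, 2047 is 132 days after the start; 132 ÷ 14 = 9 remainder 6. Last occurrence in the window: #10 on Sep 2, 2047.
Occurrences #4 through #10: 7 in total.

7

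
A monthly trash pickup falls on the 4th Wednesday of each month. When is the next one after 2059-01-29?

January 2059 starts on a Wednesday; its first Wednesday is the 1st, so the 4th Wednesday is the 22nd — 2059-01-22.
That is not after 2059-01-29, so look at February 2059.
February 2059 starts on a Saturday; its first Wednesday is the 5th, so the 4th Wednesday is the 26th — 2059-02-26.

2059-02-26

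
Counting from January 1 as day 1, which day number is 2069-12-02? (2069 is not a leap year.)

Days in months before December: 31 + 28 + 31 + 30 + 31 + 30 + 31 + 31 + 30 + 31 + 30 = 334.
Plus 2 days into December → day 336.

336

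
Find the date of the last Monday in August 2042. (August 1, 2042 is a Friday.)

August 2042 begins on a Friday, so the first Monday is August 4 (3 days later).
August 2042 has 31 days. Adding weeks: 4, 11, 18, 25 — the last one ≤ 31 is the 25th.

August 25, 2042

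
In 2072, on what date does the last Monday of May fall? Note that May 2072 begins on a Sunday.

30 May 2072

May 2072 begins on a Sunday, so the first Monday is May 2 (1 day later).
May 2072 has 31 days. Adding weeks: 2, 9, 16, 23, 30 — the last one ≤ 31 is the 30th.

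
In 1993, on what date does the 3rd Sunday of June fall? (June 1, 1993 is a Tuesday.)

1993-06-20

June 1993 begins on a Tuesday, so the first Sunday is June 6 (5 days later).
The 3rd Sunday is 2 weeks later: 6 + 14 = 20.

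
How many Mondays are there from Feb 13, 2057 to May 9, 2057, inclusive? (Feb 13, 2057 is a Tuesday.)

12

Feb 13, 2057 is a Tuesday; the first Monday on or after it is Feb 19, 2057 (6 days later).
From Feb 19, 2057 to May 9, 2057: 9 + 31 + 30 + 9 = 79 days (rest of Feb, Mar, Apr, May).
79 ÷ 7 = 11 full weeks with remainder 2, so 11 more Mondays after the first → 12.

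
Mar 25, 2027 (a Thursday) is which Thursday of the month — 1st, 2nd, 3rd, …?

4th

Day 25 falls in week ⌈25/7⌉ of the month.
Days 1–7 hold the 1st Thursday, 8–14 the 2nd, 15–21 the 3rd, 22–28 the 4th, 29–31 the 5th.
25 is in the range for the 4th.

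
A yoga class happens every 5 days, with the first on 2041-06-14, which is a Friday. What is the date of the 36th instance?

2041-12-06

The 36th occurrence is 35 intervals after the first: 35 × 5 = 175 days after 2041-06-14.
June has 30 days — 16 days to the end of June leaves 159.
July has 31 days (128 left).
August has 31 days (97 left).
September has 30 days (67 left).
October has 31 days (36 left).
November has 30 days (6 left).
6 days into December → 2041-12-06.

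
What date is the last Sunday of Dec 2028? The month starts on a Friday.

Dec 2028 begins on a Friday, so the first Sunday is Dec 3 (2 days later).
Dec 2028 has 31 days. Adding weeks: 3, 10, 17, 24, 31 — the last one ≤ 31 is the 31st.

Dec 31, 2028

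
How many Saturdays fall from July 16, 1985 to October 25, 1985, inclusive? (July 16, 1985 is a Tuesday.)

14

July 16, 1985 is a Tuesday; the first Saturday on or after it is July 20, 1985 (4 days later).
From July 20, 1985 to October 25, 1985: 11 + 31 + 30 + 25 = 97 days (rest of July, August, September, October).
97 ÷ 7 = 13 full weeks with remainder 6, so 13 more Saturdays after the first → 14.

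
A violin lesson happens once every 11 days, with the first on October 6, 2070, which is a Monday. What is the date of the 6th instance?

November 30, 2070

The 6th occurrence is 5 intervals after the first: 5 × 11 = 55 days after October 6, 2070.
October has 31 days — 25 days to the end of October leaves 30.
30 days into November → November 30, 2070.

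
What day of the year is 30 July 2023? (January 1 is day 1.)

Days in months before July: 31 + 28 + 31 + 30 + 31 + 30 = 181.
Plus 30 days into July → day 211.

211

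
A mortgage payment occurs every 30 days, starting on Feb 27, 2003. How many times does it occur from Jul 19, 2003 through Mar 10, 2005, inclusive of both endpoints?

20

Occurrences land 30·i days after Feb 27, 2003 for i = 0, 1, 2, …
Jul 19, 2003 is 142 days after the start; 142 ÷ 30 = 4 remainder 22; since the remainder is 22, round up to i = 5. First occurrence in the window: #6 on Jul 27, 2003 (5×30 = 150 days in).
Mar 10, 2005 is 742 days after the start; 742 ÷ 30 = 24 remainder 22. Last occurrence in the window: #25 on Feb 16, 2005.
Occurrences #6 through #25: 20 in total.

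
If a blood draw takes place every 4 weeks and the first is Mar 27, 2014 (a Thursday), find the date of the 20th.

Sep 10, 2015

The 20th occurrence is 19 intervals after the first: 19 × 28 = 532 days after Mar 27, 2014.
Mar has 31 days — 4 days to the end of Mar leaves 528.
From end of Mar to end of 2014 is 275 days (253 left).
Jan has 31 days (222 left).
Feb has 28 days (194 left).
Mar has 31 days (163 left).
Apr has 30 days (133 left).
May has 31 days (102 left).
Jun has 30 days (72 left).
Jul has 31 days (41 left).
Aug has 31 days (10 left).
10 days into Sep → Sep 10, 2015.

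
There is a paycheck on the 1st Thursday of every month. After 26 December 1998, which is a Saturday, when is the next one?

7 January 1999

December 1998 starts on a Tuesday, so its 1st Thursday is 3 December 1998 (2 days in).
That is not after 26 December 1998, so look at January 1999.
January 1999 starts on a Friday, so its 1st Thursday is 7 January 1999 (6 days in).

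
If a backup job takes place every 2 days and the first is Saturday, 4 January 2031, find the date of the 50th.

12 April 2031

The 50th occurrence is 49 intervals after the first: 49 × 2 = 98 days after 4 January 2031.
January has 31 days — 27 days to the end of January leaves 71.
February has 28 days (43 left).
March has 31 days (12 left).
12 days into April → 12 April 2031.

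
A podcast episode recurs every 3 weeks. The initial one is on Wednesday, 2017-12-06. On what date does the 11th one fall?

The 11th occurrence is 10 intervals after the first: 10 × 21 = 210 days after 2017-12-06.
December has 31 days — 25 days to the end of December leaves 185.
January has 31 days (154 left).
February has 28 days (126 left).
March has 31 days (95 left).
April has 30 days (65 left).
May has 31 days (34 left).
June has 30 days (4 left).
4 days into July → 2018-07-04.

2018-07-04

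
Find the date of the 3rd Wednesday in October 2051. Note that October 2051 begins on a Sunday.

October 18, 2051

October 2051 begins on a Sunday, so the first Wednesday is October 4 (3 days later).
The 3rd Wednesday is 2 weeks later: 4 + 14 = 18.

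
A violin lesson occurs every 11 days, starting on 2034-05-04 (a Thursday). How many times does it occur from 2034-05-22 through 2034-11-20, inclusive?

17

Occurrences land 11·i days after 2034-05-04 for i = 0, 1, 2, …
2034-05-22 is 18 days after the start; 18 ÷ 11 = 1 remainder 7; since the remainder is 7, round up to i = 2. First occurrence in the window: #3 on 2034-05-26 (2×11 = 22 days in).
2034-11-20 is 200 days after the start; 200 ÷ 11 = 18 remainder 2. Last occurrence in the window: #19 on 2034-11-18.
Occurrences #3 through #19: 17 in total.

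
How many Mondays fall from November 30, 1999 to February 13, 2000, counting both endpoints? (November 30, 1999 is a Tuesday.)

10

November 30, 1999 is a Tuesday; the first Monday on or after it is December 6, 1999 (6 days later).
From December 6, 1999 to February 13, 2000: 25 + 31 + 13 = 69 days (rest of December, January, February).
69 ÷ 7 = 9 full weeks with remainder 6, so 9 more Mondays after the first → 10.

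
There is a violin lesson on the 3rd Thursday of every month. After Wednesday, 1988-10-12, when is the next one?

October 1988 starts on a Saturday; its first Thursday is the 6th, so the 3rd Thursday is the 20th — 1988-10-20.
1988-10-20 is after 1988-10-12, so that is the next one.

1988-10-20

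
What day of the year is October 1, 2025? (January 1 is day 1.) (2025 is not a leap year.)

274

Days in months before October: 31 + 28 + 31 + 30 + 31 + 30 + 31 + 31 + 30 = 273.
Plus 1 day into October → day 274.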